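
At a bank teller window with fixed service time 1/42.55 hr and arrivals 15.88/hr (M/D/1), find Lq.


ρ = 15.88/42.55 = 0.3732
M/D/1: Lq = ρ²/(2(1−ρ)) = 0.1393/(2·0.6268) = 0.11111

Final: 0.11111


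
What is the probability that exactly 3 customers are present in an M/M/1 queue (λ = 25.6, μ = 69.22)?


ρ = 25.6/69.22 = 0.3698
P_n = (1−ρ)·ρ^n = (1 − 0.3698)·0.3698^3 = 0.6302·0.050585 = 0.031877

Final: 0.031877


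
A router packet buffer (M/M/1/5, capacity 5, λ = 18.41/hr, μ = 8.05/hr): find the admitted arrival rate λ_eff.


ρ = 2.2870; P_K = (1−ρ)ρ^5/(1−ρ^6) = 0.566699
λ_eff = λ(1 − P_K) = 18.41·(1 − 0.566699) = 18.41·0.433301 = 7.9771 /hr

Final: 7.9771 /hr


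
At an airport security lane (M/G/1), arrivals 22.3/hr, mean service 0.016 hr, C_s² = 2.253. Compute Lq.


ρ = λ·E[S] = 22.3·0.016 = 0.3568
Lq = ρ²(1+C_s²)/(2(1−ρ)) = 0.1273·(1+2.253)/(2·0.6432)
= 0.1273·3.2530/1.2864 = 0.32193

Final: 0.32193


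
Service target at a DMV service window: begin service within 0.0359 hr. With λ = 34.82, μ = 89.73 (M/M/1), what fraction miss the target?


ρ = 34.82/89.73 = 0.3881
P(Wq > t) = ρ·e^{−(μ−λ)t} = 0.3881·e^{−1.9713}
= 0.3881·0.139280 = 0.054048

Final: 0.054048


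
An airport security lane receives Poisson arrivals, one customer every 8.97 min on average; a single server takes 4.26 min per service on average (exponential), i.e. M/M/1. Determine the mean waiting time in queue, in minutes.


λ = 60/8.97 = 6.6890 /hr
μ = 60/4.26 = 14.0845 /hr
ρ = λ/μ = 6.6890/14.0845 = 0.4749
Wq = ρ/(μ−λ) = 0.4749/(14.0845−6.6890) = 0.06422 hr
In minutes: 0.06422·60 = 3.853 min

Final: 3.853 min


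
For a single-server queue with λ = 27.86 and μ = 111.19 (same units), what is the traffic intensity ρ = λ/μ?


ρ = λ/μ = 27.86/111.19 = 0.2506

Final: 0.2506


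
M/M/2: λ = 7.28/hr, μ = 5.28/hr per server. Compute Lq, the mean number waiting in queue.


a = λ/μ = 1.3788; ρ = a/2 = 0.6894
P₀ = 0.183857
Lq = P₀·a^c·ρ / (c!·(1−ρ)²) = 0.183857·1.90106·0.6894/(2·0.09648)
= 1.24880

Final: 1.24880


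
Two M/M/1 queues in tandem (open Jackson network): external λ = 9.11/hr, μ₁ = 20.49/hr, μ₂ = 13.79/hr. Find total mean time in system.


Each node sees arrival rate λ = 9.11/hr (tandem ⇒ throughput preserved).
W₁ = 1/(μ₁−λ) = 1/(20.49−9.11) = 0.08787 hr
W₂ = 1/(μ₂−λ) = 1/(13.79−9.11) = 0.21368 hr
W_total = W₁ + W₂ = 0.08787 + 0.21368 = 0.30155 hr

Final: 0.30155 hr


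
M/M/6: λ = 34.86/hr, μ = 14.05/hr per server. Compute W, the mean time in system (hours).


a = 2.4811; ρ = 0.4135; P₀ = 0.083195
Lq = P₀·a^c·ρ/(c!(1−ρ)²) = 0.03241
Wq = Lq/λ = 0.03241/34.86 = 0.0009297 hr
W = Wq + 1/μ = 0.0009297 + 0.07117 = 0.07210 hr

Final: 0.07210 hr


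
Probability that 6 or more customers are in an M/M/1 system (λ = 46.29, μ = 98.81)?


ρ = 46.29/98.81 = 0.4685
P(N ≥ n) = ρ^n = 0.4685^6 = 0.010571

Final: 0.010571


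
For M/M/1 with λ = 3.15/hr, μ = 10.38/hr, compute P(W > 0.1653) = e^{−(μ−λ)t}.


W ~ Exponential(μ−λ) for M/M/1.
μ − λ = 10.38 − 3.15 = 7.2300
P(W > t) = e^{−(μ−λ)t} = e^{−1.1951} = 0.302668

Final: 0.302668


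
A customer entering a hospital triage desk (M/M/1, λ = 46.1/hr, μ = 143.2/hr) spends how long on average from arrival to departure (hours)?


W = 1/(μ−λ) = 1/(143.2 − 46.1) = 1/97.10 = 0.01030 hr

Final: 0.01030 hr


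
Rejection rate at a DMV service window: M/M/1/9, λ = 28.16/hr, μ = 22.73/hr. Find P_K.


ρ = λ/μ = 28.16/22.73 = 1.2389
P_K = (1−ρ)ρ^K/(1−ρ^(K+1)) = (-0.2389·6.875415)/(1 − 8.517892)
= -1.642477/-7.517892 = 0.218476

Final: 0.218476


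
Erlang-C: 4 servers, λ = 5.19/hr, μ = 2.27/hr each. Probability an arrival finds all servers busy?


a = λ/μ = 2.2863; ρ = a/4 = 0.5716
P₀ = 0.094791 (from M/M/c formula)
C(c,a) = [a^c/(c!(1−ρ))]·P₀ = [27.32537/(24·0.4284)]·0.094791
= 2.65761·0.094791 = 0.251916

Final: 0.251916


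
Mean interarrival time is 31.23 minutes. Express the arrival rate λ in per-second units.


λ = 1/(interarrival time) in consistent units.
1 second = 0.0166667 min, so λ = 0.0166667/31.23 = 0.0005337 per second

Final: 0.0005337 /sec


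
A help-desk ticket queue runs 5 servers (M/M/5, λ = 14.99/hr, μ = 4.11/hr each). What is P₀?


a = λ/μ = 14.99/4.11 = 3.6472; ρ = a/c = 0.7294
Σ_{k=0}^{4} a^k/k! (terms k=0..4) = 1.00000 + 3.64720 + 6.65104 + 8.08590 + 7.37272 = 26.75686
Tail: a^5/(5!(1−ρ)) = 645.35556/(120·0.2706) = 19.87718
P₀ = 1/(26.75686 + 19.87718) = 1/46.63405 = 0.021444

Final: 0.021444


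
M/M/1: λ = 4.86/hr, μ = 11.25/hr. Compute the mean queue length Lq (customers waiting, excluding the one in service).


ρ = 4.86/11.25 = 0.4320
Lq = ρ²/(1−ρ) = 0.1866/0.5680 = 0.3286

Final: 0.3286


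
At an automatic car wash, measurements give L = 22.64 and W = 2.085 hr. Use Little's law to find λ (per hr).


λ = L/W = 22.64/2.085 = 10.8585 /hr

Final: 10.8585 /hr


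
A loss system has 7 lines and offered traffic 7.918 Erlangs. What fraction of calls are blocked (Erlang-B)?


B(c,a) = (a^c/c!) / Σ_{k=0}^{c} a^k/k!
a^7/7! = 387.148825
Σ terms (k=0..7): 1.00000 + 7.91800 + 31.34736 + 82.73614 + 163.77618 + 259.35597 + 342.26342 + 387.14882 = 1275.545895
B = 387.148825/1275.545895 = 0.303516

Final: 0.303516


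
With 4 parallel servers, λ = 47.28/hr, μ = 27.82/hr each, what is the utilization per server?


ρ = λ/(cμ) = 47.28/(4·27.82) = 47.28/111.28 = 0.4249

Final: 0.4249


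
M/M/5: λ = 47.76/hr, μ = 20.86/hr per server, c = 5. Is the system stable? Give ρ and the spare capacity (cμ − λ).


Total capacity cμ = 5·20.86 = 104.30/hr
ρ = λ/(cμ) = 47.76/104.30 = 0.4579
Stable ⇔ ρ < 1: YES
Spare capacity = cμ − λ = 104.30 − 47.76 = 56.54/hr

Final: ρ = 0.4579; stable; margin = 56.54/hr


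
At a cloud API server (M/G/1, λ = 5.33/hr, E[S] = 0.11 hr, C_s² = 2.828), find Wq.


ρ = λ·E[S] = 5.33·0.11 = 0.5863
E[S²] = E[S]²(1+C_s²) = 0.11²·(1+2.828) = 0.046319
Wq = λ·E[S²]/(2(1−ρ)) = 5.33·0.046319/(2·0.4137) = 0.29838 hr

Final: 0.29838 hr


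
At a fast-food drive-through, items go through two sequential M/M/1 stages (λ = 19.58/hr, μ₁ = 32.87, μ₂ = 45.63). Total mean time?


Each node sees arrival rate λ = 19.58/hr (tandem ⇒ throughput preserved).
W₁ = 1/(μ₁−λ) = 1/(32.87−19.58) = 0.07524 hr
W₂ = 1/(μ₂−λ) = 1/(45.63−19.58) = 0.03839 hr
W_total = W₁ + W₂ = 0.07524 + 0.03839 = 0.11363 hr

Final: 0.11363 hr


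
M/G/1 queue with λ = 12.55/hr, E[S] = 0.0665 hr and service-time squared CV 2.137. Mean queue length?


ρ = λ·E[S] = 12.55·0.0665 = 0.8346
Lq = ρ²(1+C_s²)/(2(1−ρ)) = 0.6965·(1+2.137)/(2·0.1654)
= 0.6965·3.1370/0.3308 = 6.60411

Final: 6.60411


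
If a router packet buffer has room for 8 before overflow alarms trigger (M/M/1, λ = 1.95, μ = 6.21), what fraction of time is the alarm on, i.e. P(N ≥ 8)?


ρ = 1.95/6.21 = 0.3140
P(N ≥ n) = ρ^n = 0.3140^8 = 0.00009452

Final: 0.00009452


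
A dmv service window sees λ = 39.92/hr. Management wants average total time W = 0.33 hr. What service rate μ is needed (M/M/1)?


W = 1/(μ−λ) ⇒ μ − λ = 1/W = 1/0.33 = 3.0303
μ = λ + 1/W = 39.92 + 3.0303 = 42.9503 per hr

Final: 42.9503 /hr


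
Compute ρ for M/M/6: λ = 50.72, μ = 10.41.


ρ = λ/(cμ) = 50.72/(6·10.41) = 50.72/62.46 = 0.8120

Final: 0.8120


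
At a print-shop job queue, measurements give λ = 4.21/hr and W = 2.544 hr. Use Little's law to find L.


L = λW = 4.21·2.544 = 10.7102

Final: 10.7102


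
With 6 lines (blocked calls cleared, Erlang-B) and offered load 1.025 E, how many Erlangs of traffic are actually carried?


B(6,1.025) = 0.0005780 (Erlang-B)
Carried load = a(1 − B) = 1.025·(1 − 0.0005780) = 1.025·0.999422 = 1.0244 E

Final: 1.0244 Erlangs


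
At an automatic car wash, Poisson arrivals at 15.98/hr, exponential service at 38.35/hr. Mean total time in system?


W = 1/(μ−λ) = 1/(38.35 − 15.98) = 1/22.37 = 0.04470 hr

Final: 0.04470 hr


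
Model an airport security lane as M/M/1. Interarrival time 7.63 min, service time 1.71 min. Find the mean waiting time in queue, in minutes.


λ = 60/7.63 = 7.8637 /hr
μ = 60/1.71 = 35.0877 /hr
ρ = λ/μ = 7.8637/35.0877 = 0.2241
Wq = ρ/(μ−λ) = 0.2241/(35.0877−7.8637) = 0.008232 hr
In minutes: 0.008232·60 = 0.4939 min

Final: 0.4939 min


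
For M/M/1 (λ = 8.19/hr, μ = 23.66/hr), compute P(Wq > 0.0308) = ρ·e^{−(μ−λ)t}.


ρ = 8.19/23.66 = 0.3462
P(Wq > t) = ρ·e^{−(μ−λ)t} = 0.3462·e^{−0.4765}
= 0.3462·0.620968 = 0.214950

Final: 0.214950


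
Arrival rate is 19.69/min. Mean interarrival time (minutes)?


Mean interarrival time = 1/λ = 1/19.69 minute = 0.05079 minute
In minutes: 0.05079 × 1 = 0.05079 min

Final: 0.05079 min


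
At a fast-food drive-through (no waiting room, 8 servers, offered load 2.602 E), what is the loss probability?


B(c,a) = (a^c/c!) / Σ_{k=0}^{c} a^k/k!
a^8/8! = 0.052112
Σ terms (k=0..8): 1.00000 + 2.60200 + 3.38520 + 2.93610 + 1.90993 + 0.99393 + 0.43103 + 0.16022 + 0.05211 = 13.470528
B = 0.052112/13.470528 = 0.003869

Final: 0.003869


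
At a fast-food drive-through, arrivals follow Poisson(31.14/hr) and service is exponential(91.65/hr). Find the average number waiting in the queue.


ρ = 31.14/91.65 = 0.3398
Lq = ρ²/(1−ρ) = 0.1154/0.6602 = 0.1749

Final: 0.1749


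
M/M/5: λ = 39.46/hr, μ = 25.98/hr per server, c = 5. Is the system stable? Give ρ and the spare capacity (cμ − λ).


Total capacity cμ = 5·25.98 = 129.90/hr
ρ = λ/(cμ) = 39.46/129.90 = 0.3038
Stable ⇔ ρ < 1: YES
Spare capacity = cμ − λ = 129.90 − 39.46 = 90.44/hr

Final: ρ = 0.3038; stable; margin = 90.44/hr


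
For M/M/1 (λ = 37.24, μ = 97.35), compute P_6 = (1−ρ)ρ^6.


ρ = 37.24/97.35 = 0.3825
P_n = (1−ρ)·ρ^n = (1 − 0.3825)·0.3825^6 = 0.6175·0.003134 = 0.001935

Final: 0.001935


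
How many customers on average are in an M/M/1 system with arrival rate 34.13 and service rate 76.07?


ρ = λ/μ = 34.13/76.07 = 0.4487
L = ρ/(1−ρ) = 0.4487/(1 − 0.4487) = 0.4487/0.5513 = 0.8138

Final: 0.8138


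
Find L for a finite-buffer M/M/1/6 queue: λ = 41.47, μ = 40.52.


ρ = 41.47/40.52 = 1.0234
L = ρ[1 − (K+1)ρ^K + Kρ^(K+1)] / [(1−ρ)(1−ρ^(K+1))]
Numerator: 1.0234·(1 − 7·1.149179 + 6·1.176122) = 0.012770
Denominator: (-0.02345)·(-0.176122) = 0.004129
L = 0.012770/0.004129 = 3.0927

Final: 3.0927


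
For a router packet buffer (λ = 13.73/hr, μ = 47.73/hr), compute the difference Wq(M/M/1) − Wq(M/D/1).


ρ = 13.73/47.73 = 0.2877
Wq(M/M/1) = ρ/(μ−λ) = 0.2877/34.00 = 0.008461 hr
Wq(M/D/1) = ρ/(2(μ−λ)) = 0.004230 hr
Savings = 0.008461 − 0.004230 = 0.004230 hr

Final: 0.004230 hr


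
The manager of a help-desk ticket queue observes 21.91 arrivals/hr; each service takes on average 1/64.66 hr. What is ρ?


ρ = λ/μ = 21.91/64.66 = 0.3388

Final: 0.3388


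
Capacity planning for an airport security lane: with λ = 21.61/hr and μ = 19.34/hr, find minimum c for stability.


Stability requires cμ > λ ⇔ c > λ/μ.
λ/μ = 21.61/19.34 = 1.1174
Minimum integer c = ⌊1.1174⌋ + 1 = 2
Check: 2·19.34 = 38.68 > 21.61, while 1·19.34 = 19.34 ≤ 21.61

Final: 2 servers


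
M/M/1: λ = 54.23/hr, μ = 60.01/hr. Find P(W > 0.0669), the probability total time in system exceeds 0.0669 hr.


W ~ Exponential(μ−λ) for M/M/1.
μ − λ = 60.01 − 54.23 = 5.7800
P(W > t) = e^{−(μ−λ)t} = e^{−0.3867} = 0.679307

Final: 0.679307


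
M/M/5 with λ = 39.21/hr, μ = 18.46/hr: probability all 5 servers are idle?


a = λ/μ = 39.21/18.46 = 2.1241; ρ = a/c = 0.4248
Σ_{k=0}^{4} a^k/k! (terms k=0..4) = 1.00000 + 2.12405 + 2.25580 + 1.59714 + 0.84810 = 7.82510
Tail: a^5/(5!(1−ρ)) = 43.23403/(120·0.5752) = 0.62637
P₀ = 1/(7.82510 + 0.62637) = 1/8.45147 = 0.118323

Final: 0.118323


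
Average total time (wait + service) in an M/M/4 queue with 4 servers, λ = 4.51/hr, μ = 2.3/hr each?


a = 1.9609; ρ = 0.4902; P₀ = 0.136085
Lq = P₀·a^c·ρ/(c!(1−ρ)²) = 0.15813
Wq = Lq/λ = 0.15813/4.51 = 0.03506 hr
W = Wq + 1/μ = 0.03506 + 0.43478 = 0.46984 hr

Final: 0.46984 hr


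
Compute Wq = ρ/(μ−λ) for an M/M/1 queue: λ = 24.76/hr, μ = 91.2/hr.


ρ = 24.76/91.2 = 0.2715
Wq = ρ/(μ−λ) = 0.2715/(91.2 − 24.76) = 0.2715/66.44 = 0.004086 hr

Final: 0.004086 hr


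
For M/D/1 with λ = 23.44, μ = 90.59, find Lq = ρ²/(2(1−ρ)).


ρ = 23.44/90.59 = 0.2587
M/D/1: Lq = ρ²/(2(1−ρ)) = 0.06695/(2·0.7413) = 0.04516

Final: 0.04516


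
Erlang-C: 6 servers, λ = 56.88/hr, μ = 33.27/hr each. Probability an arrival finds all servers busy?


a = λ/μ = 1.7096; ρ = a/6 = 0.2849
P₀ = 0.180827 (from M/M/c formula)
C(c,a) = [a^c/(c!(1−ρ))]·P₀ = [24.97128/(720·0.7151)]·0.180827
= 0.04850·0.180827 = 0.008771

Final: 0.008771


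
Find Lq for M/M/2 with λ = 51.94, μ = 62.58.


a = λ/μ = 0.8300; ρ = a/2 = 0.4150
P₀ = 0.413439
Lq = P₀·a^c·ρ / (c!·(1−ρ)²) = 0.413439·0.68886·0.4150/(2·0.34224)
= 0.17267

Final: 0.17267


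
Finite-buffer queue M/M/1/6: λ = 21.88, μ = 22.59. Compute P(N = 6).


ρ = λ/μ = 21.88/22.59 = 0.9686
P_K = (1−ρ)ρ^K/(1−ρ^(K+1)) = (0.03143·0.825632)/(1 − 0.799683)
= 0.025949/0.200317 = 0.129542

Final: 0.129542


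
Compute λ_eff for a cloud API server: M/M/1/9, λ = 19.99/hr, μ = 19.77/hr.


ρ = 1.0111; P_K = (1−ρ)ρ^9/(1−ρ^10) = 0.105053
λ_eff = λ(1 − P_K) = 19.99·(1 − 0.105053) = 19.99·0.894947 = 17.8900 /hr

Final: 17.8900 /hr


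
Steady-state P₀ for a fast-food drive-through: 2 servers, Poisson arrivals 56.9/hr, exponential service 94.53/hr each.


a = λ/μ = 56.9/94.53 = 0.6019; ρ = a/c = 0.3010
Σ_{k=0}^{1} a^k/k! (terms k=0..1) = 1.00000 + 0.60193 = 1.60193
Tail: a^2/(2!(1−ρ)) = 0.36231/(2·0.6990) = 0.25915
P₀ = 1/(1.60193 + 0.25915) = 1/1.86108 = 0.537323

Final: 0.537323


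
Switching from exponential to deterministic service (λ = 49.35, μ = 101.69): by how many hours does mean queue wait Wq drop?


ρ = 49.35/101.69 = 0.4853
Wq(M/M/1) = ρ/(μ−λ) = 0.4853/52.34 = 0.009272 hr
Wq(M/D/1) = ρ/(2(μ−λ)) = 0.004636 hr
Savings = 0.009272 − 0.004636 = 0.004636 hr

Final: 0.004636 hr


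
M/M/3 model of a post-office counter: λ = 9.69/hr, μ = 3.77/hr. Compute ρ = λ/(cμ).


ρ = λ/(cμ) = 9.69/(3·3.77) = 9.69/11.31 = 0.8568

Final: 0.8568


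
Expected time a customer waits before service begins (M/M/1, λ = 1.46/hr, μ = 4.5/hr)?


ρ = 1.46/4.5 = 0.3244
Wq = ρ/(μ−λ) = 0.3244/(4.5 − 1.46) = 0.3244/3.04 = 0.1067 hr

Final: 0.1067 hr


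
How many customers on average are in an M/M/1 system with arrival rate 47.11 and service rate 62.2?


ρ = λ/μ = 47.11/62.2 = 0.7574
L = ρ/(1−ρ) = 0.7574/(1 − 0.7574) = 0.7574/0.2426 = 3.1219

Final: 3.1219


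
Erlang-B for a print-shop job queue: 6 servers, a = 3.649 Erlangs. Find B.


B(c,a) = (a^c/c!) / Σ_{k=0}^{c} a^k/k!
a^6/6! = 3.278768
Σ terms (k=0..6): 1.00000 + 3.64900 + 6.65760 + 8.09786 + 7.38727 + 5.39123 + 3.27877 = 35.461737
B = 3.278768/35.461737 = 0.092459

Final: 0.092459


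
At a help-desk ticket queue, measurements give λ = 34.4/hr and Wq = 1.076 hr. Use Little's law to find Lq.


Lq = λWq = 34.4·1.076 = 37.0144

Final: 37.0144


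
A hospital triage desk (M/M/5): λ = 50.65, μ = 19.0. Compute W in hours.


a = 2.6658; ρ = 0.5332; P₀ = 0.067187
Lq = P₀·a^c·ρ/(c!(1−ρ)²) = 0.18440
Wq = Lq/λ = 0.18440/50.65 = 0.003641 hr
W = Wq + 1/μ = 0.003641 + 0.05263 = 0.05627 hr

Final: 0.05627 hr


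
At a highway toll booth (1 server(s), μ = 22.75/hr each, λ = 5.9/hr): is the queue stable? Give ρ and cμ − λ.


Total capacity cμ = 1·22.75 = 22.75/hr
ρ = λ/(cμ) = 5.9/22.75 = 0.2593
Stable ⇔ ρ < 1: YES
Spare capacity = cμ − λ = 22.75 − 5.9 = 16.85/hr

Final: ρ = 0.2593; stable; margin = 16.85/hr


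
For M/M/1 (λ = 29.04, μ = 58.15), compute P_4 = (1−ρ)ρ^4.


ρ = 29.04/58.15 = 0.4994
P_n = (1−ρ)·ρ^n = (1 − 0.4994)·0.4994^4 = 0.5006·0.062200 = 0.031137

Final: 0.031137


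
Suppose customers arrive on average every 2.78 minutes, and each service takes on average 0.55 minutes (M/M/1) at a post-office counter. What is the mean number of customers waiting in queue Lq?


λ = 60/2.78 = 21.5827 /hr
μ = 60/0.55 = 109.0909 /hr
ρ = λ/μ = 21.5827/109.0909 = 0.1978
Lq = ρ²/(1−ρ) = 0.03914/0.8022 = 0.04880

Final: 0.04880


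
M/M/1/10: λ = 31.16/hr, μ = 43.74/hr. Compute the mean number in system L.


ρ = 31.16/43.74 = 0.7124
L = ρ[1 − (K+1)ρ^K + Kρ^(K+1)] / [(1−ρ)(1−ρ^(K+1))]
Numerator: 0.7124·(1 − 11·0.033666 + 10·0.023983) = 0.619431
Denominator: (0.2876)·(0.976017) = 0.280711
L = 0.619431/0.280711 = 2.2067

Final: 2.2067


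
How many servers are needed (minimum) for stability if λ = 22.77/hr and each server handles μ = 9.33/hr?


Stability requires cμ > λ ⇔ c > λ/μ.
λ/μ = 22.77/9.33 = 2.4405
Minimum integer c = ⌊2.4405⌋ + 1 = 3
Check: 3·9.33 = 27.99 > 22.77, while 2·9.33 = 18.66 ≤ 22.77

Final: 3 servers


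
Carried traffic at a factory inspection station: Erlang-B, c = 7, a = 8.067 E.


B(7,8.067) = 0.311933 (Erlang-B)
Carried load = a(1 − B) = 8.067·(1 − 0.311933) = 8.067·0.688067 = 5.5506 E

Final: 5.5506 Erlangs


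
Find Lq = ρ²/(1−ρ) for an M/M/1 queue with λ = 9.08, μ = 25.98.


ρ = 9.08/25.98 = 0.3495
Lq = ρ²/(1−ρ) = 0.1221/0.6505 = 0.1878

Final: 0.1878


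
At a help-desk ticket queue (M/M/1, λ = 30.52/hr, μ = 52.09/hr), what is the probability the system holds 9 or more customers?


ρ = 30.52/52.09 = 0.5859
P(N ≥ n) = ρ^n = 0.5859^9 = 0.008137

Final: 0.008137


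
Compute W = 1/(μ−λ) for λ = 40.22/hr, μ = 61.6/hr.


W = 1/(μ−λ) = 1/(61.6 − 40.22) = 1/21.38 = 0.04677 hr

Final: 0.04677 hr


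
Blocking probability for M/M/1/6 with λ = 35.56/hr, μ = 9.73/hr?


ρ = λ/μ = 35.56/9.73 = 3.6547
P_K = (1−ρ)ρ^K/(1−ρ^(K+1)) = (-2.6547·2382.832266)/(1 − 8708.480510)
= -6325.648245/-8707.480510 = 0.726461

Final: 0.726461


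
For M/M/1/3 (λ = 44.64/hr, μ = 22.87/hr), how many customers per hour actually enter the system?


ρ = 1.9519; P_K = (1−ρ)ρ^3/(1−ρ^4) = 0.523762
λ_eff = λ(1 − P_K) = 44.64·(1 − 0.523762) = 44.64·0.476238 = 21.2593 /hr

Final: 21.2593 /hr


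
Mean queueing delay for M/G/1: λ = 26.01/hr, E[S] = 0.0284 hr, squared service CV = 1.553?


ρ = λ·E[S] = 26.01·0.0284 = 0.7387
E[S²] = E[S]²(1+C_s²) = 0.0284²·(1+1.553) = 0.002059
Wq = λ·E[S²]/(2(1−ρ)) = 26.01·0.002059/(2·0.2613) = 0.10248 hr

Final: 0.10248 hr


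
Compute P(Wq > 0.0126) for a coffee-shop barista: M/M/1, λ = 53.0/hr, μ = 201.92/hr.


ρ = 53.0/201.92 = 0.2625
P(Wq > t) = ρ·e^{−(μ−λ)t} = 0.2625·e^{−1.8764}
= 0.2625·0.153142 = 0.040197

Final: 0.040197


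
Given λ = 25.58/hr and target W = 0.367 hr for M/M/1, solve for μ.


W = 1/(μ−λ) ⇒ μ − λ = 1/W = 1/0.367 = 2.7248
μ = λ + 1/W = 25.58 + 2.7248 = 28.3048 per hr

Final: 28.3048 /hr


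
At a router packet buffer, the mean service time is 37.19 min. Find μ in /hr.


μ = 1/(service time) in consistent units.
1 hour = 60 min, so μ = 60/37.19 = 1.6133 per hour

Final: 1.6133 /hr


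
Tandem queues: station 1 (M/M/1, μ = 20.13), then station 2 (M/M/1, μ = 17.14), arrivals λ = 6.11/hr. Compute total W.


Each node sees arrival rate λ = 6.11/hr (tandem ⇒ throughput preserved).
W₁ = 1/(μ₁−λ) = 1/(20.13−6.11) = 0.07133 hr
W₂ = 1/(μ₂−λ) = 1/(17.14−6.11) = 0.09066 hr
W_total = W₁ + W₂ = 0.07133 + 0.09066 = 0.16199 hr

Final: 0.16199 hr


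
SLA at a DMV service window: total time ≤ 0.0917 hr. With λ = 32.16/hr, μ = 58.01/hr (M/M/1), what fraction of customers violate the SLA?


W ~ Exponential(μ−λ) for M/M/1.
μ − λ = 58.01 − 32.16 = 25.8500
P(W > t) = e^{−(μ−λ)t} = e^{−2.3704} = 0.093439

Final: 0.093439


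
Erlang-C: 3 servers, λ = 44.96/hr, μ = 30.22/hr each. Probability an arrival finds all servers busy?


a = λ/μ = 1.4878; ρ = a/3 = 0.4959
P₀ = 0.213527 (from M/M/c formula)
C(c,a) = [a^c/(c!(1−ρ))]·P₀ = [3.29303/(6·0.5041)]·0.213527
= 1.08879·0.213527 = 0.232486

Final: 0.232486


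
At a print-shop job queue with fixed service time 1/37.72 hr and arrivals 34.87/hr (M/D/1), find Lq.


ρ = 34.87/37.72 = 0.9244
M/D/1: Lq = ρ²/(2(1−ρ)) = 0.8546/(2·0.07556) = 5.65532

Final: 5.65532


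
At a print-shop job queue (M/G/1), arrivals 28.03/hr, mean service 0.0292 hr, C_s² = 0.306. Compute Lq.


ρ = λ·E[S] = 28.03·0.0292 = 0.8185
Lq = ρ²(1+C_s²)/(2(1−ρ)) = 0.6699·(1+0.306)/(2·0.1815)
= 0.6699·1.3060/0.3630 = 2.40986

Final: 2.40986


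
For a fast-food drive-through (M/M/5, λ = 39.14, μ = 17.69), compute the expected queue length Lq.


a = λ/μ = 2.2125; ρ = a/5 = 0.4425
P₀ = 0.108031
Lq = P₀·a^c·ρ / (c!·(1−ρ)²) = 0.108031·53.02308·0.4425/(120·0.31080)
= 0.06796

Final: 0.06796


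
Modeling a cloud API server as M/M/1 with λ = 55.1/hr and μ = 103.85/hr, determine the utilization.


ρ = λ/μ = 55.1/103.85 = 0.5306

Final: 0.5306


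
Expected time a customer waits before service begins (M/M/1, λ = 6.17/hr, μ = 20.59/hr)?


ρ = 6.17/20.59 = 0.2997
Wq = ρ/(μ−λ) = 0.2997/(20.59 − 6.17) = 0.2997/14.42 = 0.02078 hr

Final: 0.02078 hr


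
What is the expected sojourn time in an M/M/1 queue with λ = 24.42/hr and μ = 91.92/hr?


W = 1/(μ−λ) = 1/(91.92 − 24.42) = 1/67.50 = 0.01481 hr

Final: 0.01481 hr


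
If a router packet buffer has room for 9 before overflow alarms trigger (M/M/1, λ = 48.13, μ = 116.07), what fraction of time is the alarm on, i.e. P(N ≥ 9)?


ρ = 48.13/116.07 = 0.4147
P(N ≥ n) = ρ^n = 0.4147^9 = 0.0003625

Final: 0.0003625


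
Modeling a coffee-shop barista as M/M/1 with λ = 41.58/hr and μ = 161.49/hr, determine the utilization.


ρ = λ/μ = 41.58/161.49 = 0.2575

Final: 0.2575


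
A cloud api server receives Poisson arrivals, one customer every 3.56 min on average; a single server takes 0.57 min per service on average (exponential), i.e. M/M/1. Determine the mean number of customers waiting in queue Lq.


λ = 60/3.56 = 16.8539 /hr
μ = 60/0.57 = 105.2632 /hr
ρ = λ/μ = 16.8539/105.2632 = 0.1601
Lq = ρ²/(1−ρ) = 0.02564/0.8399 = 0.03052

Final: 0.03052


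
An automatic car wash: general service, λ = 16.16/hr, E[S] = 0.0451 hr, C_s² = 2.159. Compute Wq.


ρ = λ·E[S] = 16.16·0.0451 = 0.7288
E[S²] = E[S]²(1+C_s²) = 0.0451²·(1+2.159) = 0.006425
Wq = λ·E[S²]/(2(1−ρ)) = 16.16·0.006425/(2·0.2712) = 0.19145 hr

Final: 0.19145 hr


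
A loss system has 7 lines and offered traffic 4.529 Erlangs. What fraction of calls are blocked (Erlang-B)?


B(c,a) = (a^c/c!) / Σ_{k=0}^{c} a^k/k!
a^7/7! = 7.755070
Σ terms (k=0..7): 1.00000 + 4.52900 + 10.25592 + 15.48302 + 17.53065 + 15.87926 + 11.98620 + 7.75507 = 84.419123
B = 7.755070/84.419123 = 0.091864

Final: 0.091864


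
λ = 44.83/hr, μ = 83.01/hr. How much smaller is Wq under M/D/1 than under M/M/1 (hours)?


ρ = 44.83/83.01 = 0.5401
Wq(M/M/1) = ρ/(μ−λ) = 0.5401/38.18 = 0.01414 hr
Wq(M/D/1) = ρ/(2(μ−λ)) = 0.007072 hr
Savings = 0.01414 − 0.007072 = 0.007072 hr

Final: 0.007072 hr


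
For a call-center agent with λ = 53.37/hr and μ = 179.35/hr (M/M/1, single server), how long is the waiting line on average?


ρ = 53.37/179.35 = 0.2976
Lq = ρ²/(1−ρ) = 0.08855/0.7024 = 0.1261

Final: 0.1261


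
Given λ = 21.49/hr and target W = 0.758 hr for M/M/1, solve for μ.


W = 1/(μ−λ) ⇒ μ − λ = 1/W = 1/0.758 = 1.3193
μ = λ + 1/W = 21.49 + 1.3193 = 22.8093 per hr

Final: 22.8093 /hr


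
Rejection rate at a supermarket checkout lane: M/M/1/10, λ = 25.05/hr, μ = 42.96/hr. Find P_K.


ρ = λ/μ = 25.05/42.96 = 0.5831
P_K = (1−ρ)ρ^K/(1−ρ^(K+1)) = (0.4169·0.004544)/(1 − 0.002650)
= 0.001894/0.997350 = 0.001899

Final: 0.001899


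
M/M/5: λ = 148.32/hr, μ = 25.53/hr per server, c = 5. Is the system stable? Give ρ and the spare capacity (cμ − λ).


Total capacity cμ = 5·25.53 = 127.65/hr
ρ = λ/(cμ) = 148.32/127.65 = 1.1619
Stable ⇔ ρ < 1: NO
Spare capacity = cμ − λ = 127.65 − 148.32 = -20.67/hr

Final: ρ = 1.1619; unstable; margin = -20.67/hr


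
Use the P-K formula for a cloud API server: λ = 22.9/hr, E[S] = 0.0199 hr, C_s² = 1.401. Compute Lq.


ρ = λ·E[S] = 22.9·0.0199 = 0.4557
Lq = ρ²(1+C_s²)/(2(1−ρ)) = 0.2077·(1+1.401)/(2·0.5443)
= 0.2077·2.4010/1.0886 = 0.45805

Final: 0.45805


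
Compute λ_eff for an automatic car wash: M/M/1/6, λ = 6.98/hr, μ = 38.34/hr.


ρ = 0.1821; P_K = (1−ρ)ρ^6/(1−ρ^7) = 0.00002978
λ_eff = λ(1 − P_K) = 6.98·(1 − 0.00002978) = 6.98·0.999970 = 6.9798 /hr

Final: 6.9798 /hr


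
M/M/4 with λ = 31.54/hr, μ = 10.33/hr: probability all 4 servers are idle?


a = λ/μ = 31.54/10.33 = 3.0532; ρ = a/c = 0.7633
Σ_{k=0}^{3} a^k/k! (terms k=0..3) = 1.00000 + 3.05324 + 4.66115 + 4.74387 = 13.45826
Tail: a^4/(4!(1−ρ)) = 86.90514/(24·0.2367) = 15.29874
P₀ = 1/(13.45826 + 15.29874) = 1/28.75700 = 0.034774

Final: 0.034774


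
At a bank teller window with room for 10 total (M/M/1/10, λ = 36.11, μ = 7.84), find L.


ρ = 36.11/7.84 = 4.6059
L = ρ[1 − (K+1)ρ^K + Kρ^(K+1)] / [(1−ρ)(1−ρ^(K+1))]
Numerator: 4.6059·(1 − 11·4296494.472707 + 10·19789083.598144) = 693779024.731625
Denominator: (-3.6059)·(-19789082.598144) = 71356806.766523
L = 693779024.731625/71356806.766523 = 9.7227

Final: 9.7227


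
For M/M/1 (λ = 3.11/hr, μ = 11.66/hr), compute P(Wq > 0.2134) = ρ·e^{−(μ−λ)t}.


ρ = 3.11/11.66 = 0.2667
P(Wq > t) = ρ·e^{−(μ−λ)t} = 0.2667·e^{−1.8246}
= 0.2667·0.161287 = 0.043019

Final: 0.043019


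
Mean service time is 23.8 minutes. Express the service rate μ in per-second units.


μ = 1/(service time) in consistent units.
1 second = 0.0166667 min, so μ = 0.0166667/23.8 = 0.0007003 per second

Final: 0.0007003 /sec


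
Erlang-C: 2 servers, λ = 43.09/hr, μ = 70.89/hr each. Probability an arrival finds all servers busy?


a = λ/μ = 0.6078; ρ = a/2 = 0.3039
P₀ = 0.533835 (from M/M/c formula)
C(c,a) = [a^c/(c!(1−ρ))]·P₀ = [0.36947/(2·0.6961)]·0.533835
= 0.26540·0.533835 = 0.141678

Final: 0.141678


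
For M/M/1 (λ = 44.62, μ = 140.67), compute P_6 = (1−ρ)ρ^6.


ρ = 44.62/140.67 = 0.3172
P_n = (1−ρ)·ρ^n = (1 − 0.3172)·0.3172^6 = 0.6828·0.001019 = 0.0006954

Final: 0.0006954


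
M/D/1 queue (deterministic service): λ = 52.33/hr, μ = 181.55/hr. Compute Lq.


ρ = 52.33/181.55 = 0.2882
M/D/1: Lq = ρ²/(2(1−ρ)) = 0.08308/(2·0.7118) = 0.05836

Final: 0.05836


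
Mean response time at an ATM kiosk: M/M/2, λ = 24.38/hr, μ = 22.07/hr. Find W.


a = 1.1047; ρ = 0.5523; P₀ = 0.288383
Lq = P₀·a^c·ρ/(c!(1−ρ)²) = 0.48495
Wq = Lq/λ = 0.48495/24.38 = 0.01989 hr
W = Wq + 1/μ = 0.01989 + 0.04531 = 0.06520 hr

Final: 0.06520 hr


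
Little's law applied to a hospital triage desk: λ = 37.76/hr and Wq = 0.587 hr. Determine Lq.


Lq = λWq = 37.76·0.587 = 22.1651

Final: 22.1651


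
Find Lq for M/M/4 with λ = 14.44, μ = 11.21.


a = λ/μ = 1.2881; ρ = a/4 = 0.3220
P₀ = 0.274482
Lq = P₀·a^c·ρ / (c!·(1−ρ)²) = 0.274482·2.75325·0.3220/(24·0.45964)
= 0.02206

Final: 0.02206


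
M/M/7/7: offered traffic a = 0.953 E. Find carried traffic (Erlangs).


B(7,0.953) = 0.00005462 (Erlang-B)
Carried load = a(1 − B) = 0.953·(1 − 0.00005462) = 0.953·0.999945 = 0.9529 E

Final: 0.9529 Erlangs


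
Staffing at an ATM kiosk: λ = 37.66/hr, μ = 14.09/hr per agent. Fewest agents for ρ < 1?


Stability requires cμ > λ ⇔ c > λ/μ.
λ/μ = 37.66/14.09 = 2.6728
Minimum integer c = ⌊2.6728⌋ + 1 = 3
Check: 3·14.09 = 42.27 > 37.66, while 2·14.09 = 28.18 ≤ 37.66

Final: 3 servers


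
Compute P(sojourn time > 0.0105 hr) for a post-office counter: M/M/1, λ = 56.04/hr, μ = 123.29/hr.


W ~ Exponential(μ−λ) for M/M/1.
μ − λ = 123.29 − 56.04 = 67.2500
P(W > t) = e^{−(μ−λ)t} = e^{−0.7061} = 0.493553

Final: 0.493553


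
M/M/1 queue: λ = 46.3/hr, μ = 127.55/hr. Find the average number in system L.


ρ = λ/μ = 46.3/127.55 = 0.3630
L = ρ/(1−ρ) = 0.3630/(1 − 0.3630) = 0.3630/0.6370 = 0.5698

Final: 0.5698


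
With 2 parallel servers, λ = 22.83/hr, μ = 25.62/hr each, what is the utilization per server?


ρ = λ/(cμ) = 22.83/(2·25.62) = 22.83/51.24 = 0.4456

Final: 0.4456


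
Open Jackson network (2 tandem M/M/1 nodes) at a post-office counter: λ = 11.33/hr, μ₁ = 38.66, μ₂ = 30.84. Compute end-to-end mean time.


Each node sees arrival rate λ = 11.33/hr (tandem ⇒ throughput preserved).
W₁ = 1/(μ₁−λ) = 1/(38.66−11.33) = 0.03659 hr
W₂ = 1/(μ₂−λ) = 1/(30.84−11.33) = 0.05126 hr
W_total = W₁ + W₂ = 0.03659 + 0.05126 = 0.08785 hr

Final: 0.08785 hr


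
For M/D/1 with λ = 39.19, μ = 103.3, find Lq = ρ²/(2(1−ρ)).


ρ = 39.19/103.3 = 0.3794
M/D/1: Lq = ρ²/(2(1−ρ)) = 0.1439/(2·0.6206) = 0.11596

Final: 0.11596


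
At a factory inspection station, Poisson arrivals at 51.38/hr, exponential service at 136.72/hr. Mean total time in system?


W = 1/(μ−λ) = 1/(136.72 − 51.38) = 1/85.34 = 0.01172 hr

Final: 0.01172 hr


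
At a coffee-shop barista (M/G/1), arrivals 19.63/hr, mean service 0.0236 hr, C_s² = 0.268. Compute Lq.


ρ = λ·E[S] = 19.63·0.0236 = 0.4633
Lq = ρ²(1+C_s²)/(2(1−ρ)) = 0.2146·(1+0.268)/(2·0.5367)
= 0.2146·1.2680/1.0735 = 0.25351

Final: 0.25351


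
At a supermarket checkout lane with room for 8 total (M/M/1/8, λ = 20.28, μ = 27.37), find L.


ρ = 20.28/27.37 = 0.7410
L = ρ[1 − (K+1)ρ^K + Kρ^(K+1)] / [(1−ρ)(1−ρ^(K+1))]
Numerator: 0.7410·(1 − 9·0.090854 + 8·0.067319) = 0.534130
Denominator: (0.2590)·(0.932681) = 0.241604
L = 0.534130/0.241604 = 2.2108

Final: 2.2108


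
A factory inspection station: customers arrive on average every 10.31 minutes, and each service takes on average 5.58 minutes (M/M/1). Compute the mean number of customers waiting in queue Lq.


λ = 60/10.31 = 5.8196 /hr
μ = 60/5.58 = 10.7527 /hr
ρ = λ/μ = 5.8196/10.7527 = 0.5412
Lq = ρ²/(1−ρ) = 0.2929/0.4588 = 0.6385

Final: 0.6385


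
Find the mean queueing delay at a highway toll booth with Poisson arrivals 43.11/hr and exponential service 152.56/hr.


ρ = 43.11/152.56 = 0.2826
Wq = ρ/(μ−λ) = 0.2826/(152.56 − 43.11) = 0.2826/109.45 = 0.002582 hr

Final: 0.002582 hr


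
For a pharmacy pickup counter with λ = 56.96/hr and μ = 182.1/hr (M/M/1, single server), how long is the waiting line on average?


ρ = 56.96/182.1 = 0.3128
Lq = ρ²/(1−ρ) = 0.09784/0.6872 = 0.1424

Final: 0.1424


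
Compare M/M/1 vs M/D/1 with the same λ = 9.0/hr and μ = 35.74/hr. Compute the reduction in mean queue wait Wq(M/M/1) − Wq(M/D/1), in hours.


ρ = 9.0/35.74 = 0.2518
Wq(M/M/1) = ρ/(μ−λ) = 0.2518/26.74 = 0.009417 hr
Wq(M/D/1) = ρ/(2(μ−λ)) = 0.004709 hr
Savings = 0.009417 − 0.004709 = 0.004709 hr

Final: 0.004709 hr


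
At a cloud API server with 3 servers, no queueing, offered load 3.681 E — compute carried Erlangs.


B(3,3.681) = 0.420503 (Erlang-B)
Carried load = a(1 − B) = 3.681·(1 − 0.420503) = 3.681·0.579497 = 2.1331 E

Final: 2.1331 Erlangs


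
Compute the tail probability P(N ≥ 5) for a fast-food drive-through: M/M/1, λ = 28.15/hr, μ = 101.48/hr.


ρ = 28.15/101.48 = 0.2774
P(N ≥ n) = ρ^n = 0.2774^5 = 0.001642

Final: 0.001642


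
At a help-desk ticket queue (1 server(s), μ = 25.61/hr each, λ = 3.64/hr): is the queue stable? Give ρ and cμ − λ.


Total capacity cμ = 1·25.61 = 25.61/hr
ρ = λ/(cμ) = 3.64/25.61 = 0.1421
Stable ⇔ ρ < 1: YES
Spare capacity = cμ − λ = 25.61 − 3.64 = 21.97/hr

Final: ρ = 0.1421; stable; margin = 21.97/hr


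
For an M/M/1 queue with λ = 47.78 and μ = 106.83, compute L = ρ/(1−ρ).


ρ = λ/μ = 47.78/106.83 = 0.4473
L = ρ/(1−ρ) = 0.4473/(1 − 0.4473) = 0.4473/0.5527 = 0.8091

Final: 0.8091


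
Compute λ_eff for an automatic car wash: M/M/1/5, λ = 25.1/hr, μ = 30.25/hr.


ρ = 0.8298; P_K = (1−ρ)ρ^5/(1−ρ^6) = 0.099401
λ_eff = λ(1 − P_K) = 25.1·(1 − 0.099401) = 25.1·0.900599 = 22.6050 /hr

Final: 22.6050 /hr


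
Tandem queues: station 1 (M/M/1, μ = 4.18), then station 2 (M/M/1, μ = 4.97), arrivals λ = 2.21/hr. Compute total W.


Each node sees arrival rate λ = 2.21/hr (tandem ⇒ throughput preserved).
W₁ = 1/(μ₁−λ) = 1/(4.18−2.21) = 0.50761 hr
W₂ = 1/(μ₂−λ) = 1/(4.97−2.21) = 0.36232 hr
W_total = W₁ + W₂ = 0.50761 + 0.36232 = 0.86993 hr

Final: 0.86993 hr


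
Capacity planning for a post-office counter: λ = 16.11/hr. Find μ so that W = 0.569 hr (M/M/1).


W = 1/(μ−λ) ⇒ μ − λ = 1/W = 1/0.569 = 1.7575
μ = λ + 1/W = 16.11 + 1.7575 = 17.8675 per hr

Final: 17.8675 /hr


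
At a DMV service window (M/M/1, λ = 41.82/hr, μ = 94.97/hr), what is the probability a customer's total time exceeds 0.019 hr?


W ~ Exponential(μ−λ) for M/M/1.
μ − λ = 94.97 − 41.82 = 53.1500
P(W > t) = e^{−(μ−λ)t} = e^{−1.0098} = 0.364274

Final: 0.364274


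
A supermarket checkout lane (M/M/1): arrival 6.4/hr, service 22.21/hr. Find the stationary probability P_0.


ρ = 6.4/22.21 = 0.2882
P_n = (1−ρ)·ρ^n = (1 − 0.2882)·0.2882^0 = 0.7118·1.000000 = 0.711842

Final: 0.711842


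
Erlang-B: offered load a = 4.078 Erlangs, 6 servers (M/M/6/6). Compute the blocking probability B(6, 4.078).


B(c,a) = (a^c/c!) / Σ_{k=0}^{c} a^k/k!
a^6/6! = 6.387793
Σ terms (k=0..6): 1.00000 + 4.07800 + 8.31504 + 11.30291 + 11.52332 + 9.39842 + 6.38779 = 52.005490
B = 6.387793/52.005490 = 0.122829

Final: 0.122829


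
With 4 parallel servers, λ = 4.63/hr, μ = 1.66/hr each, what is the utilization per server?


ρ = λ/(cμ) = 4.63/(4·1.66) = 4.63/6.64 = 0.6973

Final: 0.6973


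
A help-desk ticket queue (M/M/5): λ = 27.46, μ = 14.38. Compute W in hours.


a = 1.9096; ρ = 0.3819; P₀ = 0.147278
Lq = P₀·a^c·ρ/(c!(1−ρ)²) = 0.03116
Wq = Lq/λ = 0.03116/27.46 = 0.001135 hr
W = Wq + 1/μ = 0.001135 + 0.06954 = 0.07068 hr

Final: 0.07068 hr


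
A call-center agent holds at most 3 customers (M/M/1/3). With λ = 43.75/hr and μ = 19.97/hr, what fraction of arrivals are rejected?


ρ = λ/μ = 43.75/19.97 = 2.1908
P_K = (1−ρ)ρ^K/(1−ρ^(K+1)) = (-1.1908·10.514775)/(1 − 23.035623)
= -12.520849/-22.035623 = 0.568209

Final: 0.568209


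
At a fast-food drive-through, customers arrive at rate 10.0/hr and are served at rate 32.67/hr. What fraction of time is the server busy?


ρ = λ/μ = 10.0/32.67 = 0.3061

Final: 0.3061


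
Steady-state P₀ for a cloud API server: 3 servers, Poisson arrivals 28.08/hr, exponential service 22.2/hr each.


a = λ/μ = 28.08/22.2 = 1.2649; ρ = a/c = 0.4216
Σ_{k=0}^{2} a^k/k! (terms k=0..2) = 1.00000 + 1.26486 + 0.79994 = 3.06481
Tail: a^3/(3!(1−ρ)) = 2.02364/(6·0.5784) = 0.58313
P₀ = 1/(3.06481 + 0.58313) = 1/3.64794 = 0.274127

Final: 0.274127


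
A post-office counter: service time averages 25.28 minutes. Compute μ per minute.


μ = 1/(service time) in consistent units.
1 minute = 1 min, so μ = 1/25.28 = 0.03956 per minute

Final: 0.03956 /min


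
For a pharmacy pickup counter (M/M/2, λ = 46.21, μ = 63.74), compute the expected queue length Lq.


a = λ/μ = 0.7250; ρ = a/2 = 0.3625
P₀ = 0.467903
Lq = P₀·a^c·ρ / (c!·(1−ρ)²) = 0.467903·0.52559·0.3625/(2·0.40642)
= 0.10967

Final: 0.10967


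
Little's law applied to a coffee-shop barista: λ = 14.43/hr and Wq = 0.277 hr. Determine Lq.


Lq = λWq = 14.43·0.277 = 3.9971

Final: 3.9971


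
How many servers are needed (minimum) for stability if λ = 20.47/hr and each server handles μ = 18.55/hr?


Stability requires cμ > λ ⇔ c > λ/μ.
λ/μ = 20.47/18.55 = 1.1035
Minimum integer c = ⌊1.1035⌋ + 1 = 2
Check: 2·18.55 = 37.10 > 20.47, while 1·18.55 = 18.55 ≤ 20.47

Final: 2 servers


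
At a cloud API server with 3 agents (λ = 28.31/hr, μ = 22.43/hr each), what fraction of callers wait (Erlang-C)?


a = λ/μ = 1.2621; ρ = a/3 = 0.4207
P₀ = 0.274941 (from M/M/c formula)
C(c,a) = [a^c/(c!(1−ρ))]·P₀ = [2.01063/(6·0.5793)]·0.274941
= 0.57848·0.274941 = 0.159048

Final: 0.159048


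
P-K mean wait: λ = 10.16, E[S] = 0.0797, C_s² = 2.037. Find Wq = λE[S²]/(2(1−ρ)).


ρ = λ·E[S] = 10.16·0.0797 = 0.8098
E[S²] = E[S]²(1+C_s²) = 0.0797²·(1+2.037) = 0.019291
Wq = λ·E[S²]/(2(1−ρ)) = 10.16·0.019291/(2·0.1902) = 0.51512 hr

Final: 0.51512 hr


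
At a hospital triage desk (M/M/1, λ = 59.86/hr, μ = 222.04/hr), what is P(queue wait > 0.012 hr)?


ρ = 59.86/222.04 = 0.2696
P(Wq > t) = ρ·e^{−(μ−λ)t} = 0.2696·e^{−1.9462}
= 0.2696·0.142821 = 0.038503

Final: 0.038503


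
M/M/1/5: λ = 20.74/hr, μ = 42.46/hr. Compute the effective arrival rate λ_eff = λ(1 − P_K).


ρ = 0.4885; P_K = (1−ρ)ρ^5/(1−ρ^6) = 0.014420
λ_eff = λ(1 − P_K) = 20.74·(1 − 0.014420) = 20.74·0.985580 = 20.4409 /hr

Final: 20.4409 /hr


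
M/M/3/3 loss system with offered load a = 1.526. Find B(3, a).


B(c,a) = (a^c/c!) / Σ_{k=0}^{c} a^k/k!
a^3/3! = 0.592260
Σ terms (k=0..3): 1.00000 + 1.52600 + 1.16434 + 0.59226 = 4.282598
B = 0.592260/4.282598 = 0.138295

Final: 0.138295


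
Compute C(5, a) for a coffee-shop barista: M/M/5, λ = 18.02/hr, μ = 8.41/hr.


a = λ/μ = 2.1427; ρ = a/5 = 0.4285
P₀ = 0.116081 (from M/M/c formula)
C(c,a) = [a^c/(c!(1−ρ))]·P₀ = [45.16416/(120·0.5715)]·0.116081
= 0.65860·0.116081 = 0.076452

Final: 0.076452


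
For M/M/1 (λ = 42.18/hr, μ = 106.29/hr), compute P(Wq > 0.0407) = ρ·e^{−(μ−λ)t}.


ρ = 42.18/106.29 = 0.3968
P(Wq > t) = ρ·e^{−(μ−λ)t} = 0.3968·e^{−2.6093}
= 0.3968·0.073588 = 0.029202

Final: 0.029202


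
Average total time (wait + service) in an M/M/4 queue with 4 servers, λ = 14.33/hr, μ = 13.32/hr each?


a = 1.0758; ρ = 0.2690; P₀ = 0.340321
Lq = P₀·a^c·ρ/(c!(1−ρ)²) = 0.009560
Wq = Lq/λ = 0.009560/14.33 = 0.0006671 hr
W = Wq + 1/μ = 0.0006671 + 0.07508 = 0.07574 hr

Final: 0.07574 hr


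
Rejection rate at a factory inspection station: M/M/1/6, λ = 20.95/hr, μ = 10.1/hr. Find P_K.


ρ = λ/μ = 20.95/10.1 = 2.0743
P_K = (1−ρ)ρ^K/(1−ρ^(K+1)) = (-1.0743·79.648192)/(1 − 165.210853)
= -85.562662/-164.210853 = 0.521054

Final: 0.521054


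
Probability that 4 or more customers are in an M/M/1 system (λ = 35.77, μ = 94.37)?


ρ = 35.77/94.37 = 0.3790
P(N ≥ n) = ρ^n = 0.3790^4 = 0.020641

Final: 0.020641


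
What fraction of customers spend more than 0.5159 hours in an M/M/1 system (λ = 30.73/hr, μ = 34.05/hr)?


W ~ Exponential(μ−λ) for M/M/1.
μ − λ = 34.05 − 30.73 = 3.3200
P(W > t) = e^{−(μ−λ)t} = e^{−1.7128} = 0.180362

Final: 0.180362


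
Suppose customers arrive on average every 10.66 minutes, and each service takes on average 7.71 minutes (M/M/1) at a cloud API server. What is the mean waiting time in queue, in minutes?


λ = 60/10.66 = 5.6285 /hr
μ = 60/7.71 = 7.7821 /hr
ρ = λ/μ = 5.6285/7.7821 = 0.7233
Wq = ρ/(μ−λ) = 0.7233/(7.7821−5.6285) = 0.33584 hr
In minutes: 0.33584·60 = 20.151 min

Final: 20.151 min
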